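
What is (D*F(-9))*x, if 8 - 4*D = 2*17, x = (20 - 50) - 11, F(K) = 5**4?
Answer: 333125/2 ≈ 1.6656e+5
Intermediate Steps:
F(K) = 625
x = -41 (x = -30 - 11 = -41)
D = -13/2 (D = 2 - 17/2 = -13/2 ≈ -6.5000)
(D*F(-9))*x = -13/2*625*(-41) = -8125/2*(-41) = 333125/2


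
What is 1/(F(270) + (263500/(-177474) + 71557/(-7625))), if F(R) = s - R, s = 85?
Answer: -676619625/132528977884 ≈ -0.0051054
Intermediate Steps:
F(R) = 85 - R
1/(F(270) + (263500/(-177474) + 71557/(-7625))) = 1/((85 - 1*270) + (263500/(-177474) + 71557/(-7625))) = 1/((85 - 270) + (263500*(-1/177474) + 71557*(-1/7625))) = 1/(-185 + (-131750/88737 - 71557/7625)) = 1/(-185 - 7354347259/676619625) = 1/(-132528977884/676619625) = -676619625/132528977884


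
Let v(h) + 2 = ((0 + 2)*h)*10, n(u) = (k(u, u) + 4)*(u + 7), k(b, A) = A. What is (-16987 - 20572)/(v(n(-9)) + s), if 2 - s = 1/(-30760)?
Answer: -1155314840/6152001 ≈ -187.79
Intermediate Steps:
n(u) = (4 + u)*(7 + u) (n(u) = (u + 4)*(u + 7) = (4 + u)*(7 + u))
s = 61521/30760 (s = 2 - 1/(-30760) = 2 - 1*(-1/30760) = 2 + 1/30760 = 61521/30760 ≈ 2.0000)
v(h) = -2 + 20*h (v(h) = -2 + ((0 + 2)*h)*10 = -2 + (2*h)*10 = -2 + 20*h)
(-16987 - 20572)/(v(n(-9)) + s) = (-16987 - 20572)/((-2 + 20*(28 + (-9)**2 + 11*(-9))) + 61521/30760) = -37559/((-2 + 20*(28 + 81 - 99)) + 61521/30760) = -37559/((-2 + 20*10) + 61521/30760) = -37559/((-2 + 200) + 61521/30760) = -37559/(198 + 61521/30760) = -37559/6152001/30760 = -37559*30760/6152001 = -1155314840/6152001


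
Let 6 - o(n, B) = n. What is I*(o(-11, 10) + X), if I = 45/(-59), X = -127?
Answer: 4950/59 ≈ 83.898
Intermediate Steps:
I = -45/59 (I = 45*(-1/59) = -45/59 ≈ -0.76271)
o(n, B) = 6 - n
I*(o(-11, 10) + X) = -45*((6 - 1*(-11)) - 127)/59 = -45*((6 + 11) - 127)/59 = -45*(17 - 127)/59 = -45/59*(-110) = 4950/59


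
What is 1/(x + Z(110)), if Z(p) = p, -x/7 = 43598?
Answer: -1/305076 ≈ -3.2779e-6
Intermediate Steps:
x = -305186 (x = -7*43598 = -305186)
1/(x + Z(110)) = 1/(-305186 + 110) = 1/(-305076) = -1/305076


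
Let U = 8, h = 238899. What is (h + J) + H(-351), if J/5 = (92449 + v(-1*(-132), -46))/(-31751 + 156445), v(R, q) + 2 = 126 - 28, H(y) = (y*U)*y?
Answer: 152689138583/124694 ≈ 1.2245e+6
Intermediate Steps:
H(y) = 8*y² (H(y) = (y*8)*y = (8*y)*y = 8*y²)
v(R, q) = 96 (v(R, q) = -2 + (126 - 28) = -2 + 98 = 96)
J = 462725/124694 (J = 5*((92449 + 96)/(-31751 + 156445)) = 5*(92545/124694) = 462725/124694 ≈ 3.7109)
(h + J) + H(-351) = (238899 + 462725/124694) + 8*(-351)² = 29789734631/124694 + 8*123201 = 29789734631/124694 + 985608 = 152689138583/124694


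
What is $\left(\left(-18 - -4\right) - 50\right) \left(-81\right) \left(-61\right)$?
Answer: $-316224$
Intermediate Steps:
$\left(\left(-18 - -4\right) - 50\right) \left(-81\right) \left(-61\right) = \left(\left(-18 + 4\right) - 50\right) \left(-81\right) \left(-61\right) = \left(-14 - 50\right) \left(-81\right) \left(-61\right) = \left(-64\right) \left(-81\right) \left(-61\right) = 5184 \left(-61\right) = -316224$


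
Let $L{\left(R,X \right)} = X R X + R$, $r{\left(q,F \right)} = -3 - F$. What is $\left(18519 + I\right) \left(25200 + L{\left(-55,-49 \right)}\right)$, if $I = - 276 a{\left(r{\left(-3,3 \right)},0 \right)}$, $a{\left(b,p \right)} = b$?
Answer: $-2156909250$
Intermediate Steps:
$L{\left(R,X \right)} = R + R X^{2}$ ($L{\left(R,X \right)} = R X X + R = R X^{2} + R = R + R X^{2}$)
$I = 1656$ ($I = - 276 \left(-3 - 3\right) = \left(-276\right) \left(-6\right) = 1656$)
$\left(18519 + I\right) \left(25200 + L{\left(-55,-49 \right)}\right) = \left(18519 + 1656\right) \left(25200 - 55 \left(1 + \left(-49\right)^{2}\right)\right) = 20175 \left(25200 - 55 \left(1 + 2401\right)\right) = 20175 \left(25200 - 132110\right) = 20175 \left(-106910\right) = -2156909250$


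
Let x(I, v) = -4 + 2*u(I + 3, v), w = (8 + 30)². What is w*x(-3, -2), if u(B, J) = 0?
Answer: -5776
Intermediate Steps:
w = 1444 (w = 38² = 1444)
x(I, v) = -4 (x(I, v) = -4 + 2*0 = -4 + 0 = -4)
w*x(-3, -2) = 1444*(-4) = -5776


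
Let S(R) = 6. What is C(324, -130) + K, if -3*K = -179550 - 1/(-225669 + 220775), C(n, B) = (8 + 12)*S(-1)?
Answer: 880479539/14682 ≈ 59970.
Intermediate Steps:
C(n, B) = 120 (C(n, B) = (8 + 12)*6 = 20*6 = 120)
K = 878717699/14682 (K = -(-179550 - 1/(-225669 + 220775))/3 = -(-179550 - 1/(-4894))/3 = -(-179550 - 1*(-1/4894))/3 = -(-179550 + 1/4894)/3 = -⅓*(-878717699/4894) = 878717699/14682 ≈ 59850.)
C(324, -130) + K = 120 + 878717699/14682 = 880479539/14682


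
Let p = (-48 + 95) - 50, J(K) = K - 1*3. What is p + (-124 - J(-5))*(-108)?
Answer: 12525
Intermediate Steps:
J(K) = -3 + K (J(K) = K - 3 = -3 + K)
p = -3 (p = 47 - 50 = -3)
p + (-124 - J(-5))*(-108) = -3 + (-124 - (-3 - 5))*(-108) = -3 + (-124 - 1*(-8))*(-108) = -3 + (-124 + 8)*(-108) = -3 - 116*(-108) = -3 + 12528 = 12525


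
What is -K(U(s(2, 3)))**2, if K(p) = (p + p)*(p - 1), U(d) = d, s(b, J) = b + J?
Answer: -1600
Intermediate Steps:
s(b, J) = J + b
K(p) = 2*p*(-1 + p) (K(p) = (2*p)*(-1 + p) = 2*p*(-1 + p))
-K(U(s(2, 3)))**2 = -(2*(3 + 2)*(-1 + (3 + 2)))**2 = -(2*5*(-1 + 5))**2 = -(2*5*4)**2 = -1*40**2 = -1*1600 = -1600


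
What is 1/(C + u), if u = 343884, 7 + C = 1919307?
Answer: 1/2263184 ≈ 4.4186e-7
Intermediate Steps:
C = 1919300 (C = -7 + 1919307 = 1919300)
1/(C + u) = 1/(1919300 + 343884) = 1/2263184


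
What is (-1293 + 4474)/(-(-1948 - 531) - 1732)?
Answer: 3181/747 ≈ 4.2584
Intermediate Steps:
(-1293 + 4474)/(-(-1948 - 531) - 1732) = 3181/(-1*(-2479) - 1732) = 3181/(2479 - 1732) = 3181/747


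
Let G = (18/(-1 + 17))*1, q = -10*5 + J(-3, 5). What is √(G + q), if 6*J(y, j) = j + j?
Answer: I*√6798/12 ≈ 6.8708*I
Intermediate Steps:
J(y, j) = j/3 (J(y, j) = (j + j)/6 = (2*j)/6 = j/3)
q = -145/3 (q = -10*5 + (⅓)*5 = -50 + 5/3 = -145/3 ≈ -48.333)
G = 9/8 (G = (18/16)*1 = (18*(1/16))*1 = (9/8)*1 = 9/8 ≈ 1.1250)
√(G + q) = √(9/8 - 145/3) = √(-1133/24) = I*√6798/12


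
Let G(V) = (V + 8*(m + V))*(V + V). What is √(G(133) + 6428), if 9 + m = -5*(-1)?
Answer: √316318 ≈ 562.42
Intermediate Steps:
m = -4 (m = -9 - 5*(-1) = -9 + 5 = -4)
G(V) = 2*V*(-32 + 9*V) (G(V) = (V + 8*(-4 + V))*(V + V) = (V + (-32 + 8*V))*(2*V) = (-32 + 9*V)*(2*V) = 2*V*(-32 + 9*V))
√(G(133) + 6428) = √(2*133*(-32 + 9*133) + 6428) = √(2*133*(-32 + 1197) + 6428) = √(2*133*1165 + 6428) = √(309890 + 6428) = √316318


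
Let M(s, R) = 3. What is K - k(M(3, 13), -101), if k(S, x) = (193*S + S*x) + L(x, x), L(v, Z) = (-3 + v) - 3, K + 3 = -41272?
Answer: -41444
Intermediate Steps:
K = -41275 (K = -3 - 41272 = -41275)
L(v, Z) = -6 + v
k(S, x) = -6 + x + 193*S + S*x (k(S, x) = (193*S + S*x) + (-6 + x) = -6 + x + 193*S + S*x)
K - k(M(3, 13), -101) = -41275 - (-6 - 101 + 193*3 + 3*(-101)) = -41275 - (-6 - 101 + 579 - 303) = -41275 - 1*169 = -41275 - 169 = -41444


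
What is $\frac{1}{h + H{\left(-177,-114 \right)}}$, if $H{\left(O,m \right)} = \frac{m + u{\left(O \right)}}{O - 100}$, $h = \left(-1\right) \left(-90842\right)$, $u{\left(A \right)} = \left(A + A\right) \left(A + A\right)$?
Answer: $\frac{277}{25038032} \approx 1.1063 \cdot 10^{-5}$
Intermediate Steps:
$u{\left(A \right)} = 4 A^{2}$ ($u{\left(A \right)} = 2 A 2 A = 4 A^{2}$)
$h = 90842$
$H{\left(O,m \right)} = \frac{m + 4 O^{2}}{-100 + O}$ ($H{\left(O,m \right)} = \frac{m + 4 O^{2}}{O - 100} = \frac{m + 4 O^{2}}{-100 + O}$)
$\frac{1}{h + H{\left(-177,-114 \right)}} = \frac{1}{90842 + \frac{-114 + 4 \left(-177\right)^{2}}{-100 - 177}} = \frac{1}{90842 + \frac{-114 + 4 \cdot 31329}{-277}} = \frac{1}{90842 - \frac{-114 + 125316}{277}} = \frac{1}{90842 - \frac{125202}{277}} = \frac{1}{\frac{25038032}{277}} = \frac{277}{25038032}$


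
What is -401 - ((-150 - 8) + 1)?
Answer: -244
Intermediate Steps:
-401 - ((-150 - 8) + 1) = -401 - (-158 + 1) = -401 - 1*(-157) = -401 + 157 = -244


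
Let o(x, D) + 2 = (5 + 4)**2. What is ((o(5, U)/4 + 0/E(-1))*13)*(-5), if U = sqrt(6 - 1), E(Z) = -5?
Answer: -5135/4 ≈ -1283.8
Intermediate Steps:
U = sqrt(5) ≈ 2.2361
o(x, D) = 79 (o(x, D) = -2 + (5 + 4)**2 = -2 + 9**2 = -2 + 81 = 79)
((o(5, U)/4 + 0/E(-1))*13)*(-5) = ((79/4 + 0/(-5))*13)*(-5) = ((79*(1/4) + 0*(-1/5))*13)*(-5) = ((79/4 + 0)*13)*(-5) = ((79/4)*13)*(-5) = (1027/4)*(-5) = -5135/4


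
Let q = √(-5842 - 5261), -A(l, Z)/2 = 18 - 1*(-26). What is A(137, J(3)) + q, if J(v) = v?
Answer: -88 + I*√11103 ≈ -88.0 + 105.37*I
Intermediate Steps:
A(l, Z) = -88 (A(l, Z) = -2*(18 - 1*(-26)) = -2*(18 + 26) = -2*44 = -88)
q = I*√11103 (q = √(-11103) = I*√11103 ≈ 105.37*I)
A(137, J(3)) + q = -88 + I*√11103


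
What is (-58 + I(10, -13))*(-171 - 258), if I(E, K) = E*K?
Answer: 80652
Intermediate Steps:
(-58 + I(10, -13))*(-171 - 258) = (-58 + 10*(-13))*(-171 - 258) = (-58 - 130)*(-429) = -188*(-429) = 80652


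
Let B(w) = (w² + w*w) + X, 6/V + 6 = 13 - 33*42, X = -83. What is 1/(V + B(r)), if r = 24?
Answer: 1379/1474145 ≈ 0.00093546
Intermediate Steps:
V = -6/1379 (V = 6/(-6 + (13 - 33*42)) = 6/(-6 + (13 - 1386)) = 6/(-6 - 1373) = 6/(-1379) = 6*(-1/1379) = -6/1379 ≈ -0.0043510)
B(w) = -83 + 2*w² (B(w) = (w² + w*w) - 83 = (w² + w²) - 83 = 2*w² - 83 = -83 + 2*w²)
1/(V + B(r)) = 1/(-6/1379 + (-83 + 2*24²)) = 1/(-6/1379 + (-83 + 2*576)) = 1/(-6/1379 + (-83 + 1152)) = 1/(-6/1379 + 1069) = 1/(1474145/1379) = 1379/1474145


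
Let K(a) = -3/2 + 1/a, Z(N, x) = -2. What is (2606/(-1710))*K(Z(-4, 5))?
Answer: 2606/855 ≈ 3.0480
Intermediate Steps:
K(a) = -3/2 + 1/a (K(a) = -3*1/2 + 1/a = -3/2 + 1/a)
(2606/(-1710))*K(Z(-4, 5)) = (2606/(-1710))*(-3/2 + 1/(-2)) = (2606*(-1/1710))*(-3/2 - 1/2) = -1303/855*(-2) = 2606/855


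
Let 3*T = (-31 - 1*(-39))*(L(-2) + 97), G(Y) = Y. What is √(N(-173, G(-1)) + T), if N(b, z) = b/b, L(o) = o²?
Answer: √2433/3 ≈ 16.442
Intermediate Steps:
N(b, z) = 1
T = 808/3 (T = ((-31 - 1*(-39))*((-2)² + 97))/3 = ((-31 + 39)*(4 + 97))/3 = (8*101)/3 = (⅓)*808 = 808/3 ≈ 269.33)
√(N(-173, G(-1)) + T) = √(1 + 808/3) = √(811/3) = √2433/3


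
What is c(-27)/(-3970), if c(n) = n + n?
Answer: 27/1985 ≈ 0.013602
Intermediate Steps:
c(n) = 2*n
c(-27)/(-3970) = (2*(-27))/(-3970) = -54*(-1/3970) = 27/1985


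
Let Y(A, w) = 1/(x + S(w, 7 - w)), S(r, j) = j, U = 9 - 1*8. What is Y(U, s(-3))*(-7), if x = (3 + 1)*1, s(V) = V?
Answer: -1/2 ≈ -0.50000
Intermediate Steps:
U = 1 (U = 9 - 8 = 1)
x = 4 (x = 4*1 = 4)
Y(A, w) = 1/(11 - w) (Y(A, w) = 1/(4 + (7 - w)) = 1/(11 - w))
Y(U, s(-3))*(-7) = -1/(-11 - 3)*(-7) = -1/(-14)*(-7) = -1*(-1/14)*(-7) = (1/14)*(-7) = -1/2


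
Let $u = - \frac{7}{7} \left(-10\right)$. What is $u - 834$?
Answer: $-824$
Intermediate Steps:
$u = 10$ ($u = \left(-7\right) \frac{1}{7} \left(-10\right) = \left(-1\right) \left(-10\right) = 10$)
$u - 834 = 10 - 834 = -824$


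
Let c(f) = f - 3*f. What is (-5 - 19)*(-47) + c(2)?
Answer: 1124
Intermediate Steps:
c(f) = -2*f
(-5 - 19)*(-47) + c(2) = (-5 - 19)*(-47) - 2*2 = -24*(-47) - 4 = 1128 - 4 = 1124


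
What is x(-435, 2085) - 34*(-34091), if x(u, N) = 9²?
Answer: 1159175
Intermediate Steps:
x(u, N) = 81
x(-435, 2085) - 34*(-34091) = 81 - 34*(-34091) = 81 + 1159094 = 1159175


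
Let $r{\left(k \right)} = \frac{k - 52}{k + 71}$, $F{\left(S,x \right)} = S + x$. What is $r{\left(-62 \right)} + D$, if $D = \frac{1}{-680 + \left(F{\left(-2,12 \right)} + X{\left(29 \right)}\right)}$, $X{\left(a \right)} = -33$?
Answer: $- \frac{26717}{2109} \approx -12.668$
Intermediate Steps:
$r{\left(k \right)} = \frac{-52 + k}{71 + k}$
$D = - \frac{1}{703}$ ($D = \frac{1}{-680 + \left(\left(-2 + 12\right) - 33\right)} = \frac{1}{-680 + \left(10 - 33\right)} = \frac{1}{-680 - 23} = \frac{1}{-703} = - \frac{1}{703} \approx -0.0014225$)
$r{\left(-62 \right)} + D = \frac{-52 - 62}{71 - 62} - \frac{1}{703} = \frac{1}{9} \left(-114\right) - \frac{1}{703} = - \frac{38}{3} - \frac{1}{703} = - \frac{26717}{2109}$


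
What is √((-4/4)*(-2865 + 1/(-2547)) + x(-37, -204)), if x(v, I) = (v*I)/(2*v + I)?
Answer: √39521581241122/118011 ≈ 53.271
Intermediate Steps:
x(v, I) = I*v/(I + 2*v) (x(v, I) = (I*v)/(I + 2*v) = I*v/(I + 2*v))
√((-4/4)*(-2865 + 1/(-2547)) + x(-37, -204)) = √((-4/4)*(-2865 + 1/(-2547)) - 204*(-37)/(-204 + 2*(-37))) = √((-4*¼)*(-2865 - 1/2547) - 204*(-37)/(-204 - 74)) = √(-1*(-7297156/2547) - 204*(-37)/(-278)) = √(7297156/2547 - 204*(-37)*(-1/278)) = √(7297156/2547 - 3774/139) = √(1004692306/354033) = √39521581241122/118011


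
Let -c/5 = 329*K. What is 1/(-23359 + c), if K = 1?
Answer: -1/25004 ≈ -3.9994e-5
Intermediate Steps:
c = -1645 ≈ -1645.0
1/(-23359 + c) = 1/(-23359 - 1645) = 1/(-25004) = -1/25004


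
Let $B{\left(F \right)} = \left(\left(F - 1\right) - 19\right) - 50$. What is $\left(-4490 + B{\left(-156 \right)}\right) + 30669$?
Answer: $25953$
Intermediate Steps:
$B{\left(F \right)} = -70 + F$ ($B{\left(F \right)} = \left(\left(-1 + F\right) - 19\right) - 50 = \left(-20 + F\right) - 50 = -70 + F$)
$\left(-4490 + B{\left(-156 \right)}\right) + 30669 = \left(-4490 - 226\right) + 30669 = -4716 + 30669 = 25953$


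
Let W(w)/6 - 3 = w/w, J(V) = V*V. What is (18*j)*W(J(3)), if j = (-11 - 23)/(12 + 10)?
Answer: -7344/11 ≈ -667.64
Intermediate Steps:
J(V) = V²
W(w) = 24 (W(w) = 18 + 6*(w/w) = 18 + 6*1 = 18 + 6 = 24)
j = -17/11 (j = -34/22 = -34*1/22 = -17/11 ≈ -1.5455)
(18*j)*W(J(3)) = (18*(-17/11))*24 = -306/11*24 = -7344/11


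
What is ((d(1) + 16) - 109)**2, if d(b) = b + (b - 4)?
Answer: 9025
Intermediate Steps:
d(b) = -4 + 2*b (d(b) = b + (-4 + b) = -4 + 2*b)
((d(1) + 16) - 109)**2 = (((-4 + 2*1) + 16) - 109)**2 = (((-4 + 2) + 16) - 109)**2 = ((-2 + 16) - 109)**2 = (14 - 109)**2 = (-95)**2 = 9025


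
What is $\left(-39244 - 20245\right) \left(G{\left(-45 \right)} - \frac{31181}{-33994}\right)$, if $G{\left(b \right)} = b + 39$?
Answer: $\frac{10278687887}{33994} \approx 3.0237 \cdot 10^{5}$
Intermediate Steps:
$G{\left(b \right)} = 39 + b$
$\left(-39244 - 20245\right) \left(G{\left(-45 \right)} - \frac{31181}{-33994}\right) = \left(-39244 - 20245\right) \left(\left(39 - 45\right) - \frac{31181}{-33994}\right) = - 59489 \left(-6 - - \frac{31181}{33994}\right) = - 59489 \left(-6 + \frac{31181}{33994}\right) = \left(-59489\right) \left(- \frac{172783}{33994}\right) = \frac{10278687887}{33994}$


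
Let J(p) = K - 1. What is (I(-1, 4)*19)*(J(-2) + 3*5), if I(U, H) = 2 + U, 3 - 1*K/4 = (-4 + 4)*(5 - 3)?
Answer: 494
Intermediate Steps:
K = 12 (K = 12 - 4*(-4 + 4)*(5 - 3) = 12 - 0*2 = 12 - 4*0 = 12 + 0 = 12)
J(p) = 11 (J(p) = 12 - 1 = 11)
(I(-1, 4)*19)*(J(-2) + 3*5) = ((2 - 1)*19)*(11 + 3*5) = (1*19)*(11 + 15) = 19*26 = 494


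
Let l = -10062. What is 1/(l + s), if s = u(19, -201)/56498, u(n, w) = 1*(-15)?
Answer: -56498/568482891 ≈ -9.9384e-5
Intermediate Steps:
u(n, w) = -15
s = -15/56498 ≈ -0.00026550
1/(l + s) = 1/(-10062 - 15/56498) = 1/(-568482891/56498) = -56498/568482891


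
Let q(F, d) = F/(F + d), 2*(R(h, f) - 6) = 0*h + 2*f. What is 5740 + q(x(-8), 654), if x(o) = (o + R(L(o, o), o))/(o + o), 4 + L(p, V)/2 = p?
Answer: 30060385/5237 ≈ 5740.0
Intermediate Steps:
L(p, V) = -8 + 2*p
R(h, f) = 6 + f (R(h, f) = 6 + (0*h + 2*f)/2 = 6 + (0 + 2*f)/2 = 6 + (2*f)/2 = 6 + f)
x(o) = (6 + 2*o)/(2*o) (x(o) = (o + (6 + o))/(o + o) = (6 + 2*o)/((2*o)) = (6 + 2*o)*(1/(2*o)) = (6 + 2*o)/(2*o))
5740 + q(x(-8), 654) = 5740 + ((3 - 8)/(-8))/((3 - 8)/(-8) + 654) = 5740 + (-1/8*(-5))/(-1/8*(-5) + 654) = 5740 + 5/(8*(5/8 + 654)) = 5740 + 5/(8*(5237/8)) = 5740 + (5/8)*(8/5237) = 5740 + 5/5237 = 30060385/5237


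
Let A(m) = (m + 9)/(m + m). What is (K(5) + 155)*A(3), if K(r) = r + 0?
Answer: 320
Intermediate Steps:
K(r) = r
A(m) = (9 + m)/(2*m) (A(m) = (9 + m)/((2*m)) = (9 + m)*(1/(2*m)) = (9 + m)/(2*m))
(K(5) + 155)*A(3) = (5 + 155)*((½)*(9 + 3)/3) = 160*((½)*(⅓)*12) = 160*2 = 320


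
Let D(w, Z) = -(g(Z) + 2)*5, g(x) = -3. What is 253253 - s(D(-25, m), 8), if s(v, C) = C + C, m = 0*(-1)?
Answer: 253237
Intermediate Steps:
m = 0
D(w, Z) = 5 (D(w, Z) = -(-3 + 2)*5 = -(-1)*5 = -1*(-5) = 5)
s(v, C) = 2*C
253253 - s(D(-25, m), 8) = 253253 - 2*8 = 253253 - 1*16 = 253253 - 16 = 253237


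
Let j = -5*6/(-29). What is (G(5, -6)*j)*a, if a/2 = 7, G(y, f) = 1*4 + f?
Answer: -840/29 ≈ -28.966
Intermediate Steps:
G(y, f) = 4 + f
a = 14 (a = 2*7 = 14)
j = 30/29 (j = -30*(-1/29) = 30/29 ≈ 1.0345)
(G(5, -6)*j)*a = ((4 - 6)*(30/29))*14 = -2*30/29*14 = -60/29*14 = -840/29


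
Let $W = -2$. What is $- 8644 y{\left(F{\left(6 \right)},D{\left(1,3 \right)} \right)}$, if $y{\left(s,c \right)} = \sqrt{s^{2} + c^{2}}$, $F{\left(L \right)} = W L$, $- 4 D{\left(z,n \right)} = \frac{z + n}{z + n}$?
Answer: $- 2161 \sqrt{2305} \approx -1.0375 \cdot 10^{5}$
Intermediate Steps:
$D{\left(z,n \right)} = - \frac{1}{4}$ ($D{\left(z,n \right)} = - \frac{\left(z + n\right) \frac{1}{z + n}}{4} = - \frac{\left(n + z\right) \frac{1}{n + z}}{4} = \left(- \frac{1}{4}\right) 1 = - \frac{1}{4}$)
$F{\left(L \right)} = - 2 L$
$y{\left(s,c \right)} = \sqrt{c^{2} + s^{2}}$
$- 8644 y{\left(F{\left(6 \right)},D{\left(1,3 \right)} \right)} = - 8644 \sqrt{\left(- \frac{1}{4}\right)^{2} + \left(\left(-2\right) 6\right)^{2}} = - 8644 \sqrt{\frac{1}{16} + \left(-12\right)^{2}} = - 8644 \sqrt{\frac{1}{16} + 144} = - 8644 \sqrt{\frac{2305}{16}} = - 8644 \frac{\sqrt{2305}}{4} = - 2161 \sqrt{2305}$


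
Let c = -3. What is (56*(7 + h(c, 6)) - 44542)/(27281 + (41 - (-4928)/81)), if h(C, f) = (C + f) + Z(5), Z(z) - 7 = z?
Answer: -350811/221801 ≈ -1.5816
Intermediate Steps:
Z(z) = 7 + z
h(C, f) = 12 + C + f (h(C, f) = (C + f) + (7 + 5) = (C + f) + 12 = 12 + C + f)
(56*(7 + h(c, 6)) - 44542)/(27281 + (41 - (-4928)/81)) = (56*(7 + (12 - 3 + 6)) - 44542)/(27281 + (41 - (-4928)/81)) = (56*(7 + 15) - 44542)/(27281 + (41 - (-4928)/81)) = (56*22 - 44542)/(27281 + (41 - 56*(-88/81))) = (1232 - 44542)/(27281 + (41 + 4928/81)) = -43310/(27281 + 8249/81) = -43310/2218010/81 = -43310*81/2218010 = -350811/221801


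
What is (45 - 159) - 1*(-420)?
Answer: 306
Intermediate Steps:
(45 - 159) - 1*(-420) = -114 + 420 = 306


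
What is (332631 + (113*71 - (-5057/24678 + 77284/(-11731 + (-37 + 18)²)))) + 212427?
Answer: 25865055331717/46764810 ≈ 5.5309e+5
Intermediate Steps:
(332631 + (113*71 - (-5057/24678 + 77284/(-11731 + (-37 + 18)²)))) + 212427 = (332631 + (8023 - (-5057*1/24678 + 77284/(-11731 + (-19)²)))) + 212427 = (332631 + (8023 - (-5057/24678 + 77284/(-11731 + 361)))) + 212427 = (332631 + (8023 - (-5057/24678 + 77284/(-11370)))) + 212427 = (332631 + (8023 - (-5057/24678 + 77284*(-1/11370)))) + 212427 = (332631 + (8023 - (-5057/24678 - 38642/5685))) + 212427 = (332631 + (8023 - 1*(-327452107/46764810))) + 212427 = (332631 + (8023 + 327452107/46764810)) + 212427 = (332631 + 375521522737/46764810) + 212427 = 15930947037847/46764810 + 212427 = 25865055331717/46764810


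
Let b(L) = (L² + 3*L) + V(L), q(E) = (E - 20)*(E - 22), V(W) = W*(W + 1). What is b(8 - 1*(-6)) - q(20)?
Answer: 448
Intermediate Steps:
V(W) = W*(1 + W)
q(E) = (-22 + E)*(-20 + E) (q(E) = (-20 + E)*(-22 + E) = (-22 + E)*(-20 + E))
b(L) = L² + 3*L + L*(1 + L) (b(L) = (L² + 3*L) + L*(1 + L) = L² + 3*L + L*(1 + L))
b(8 - 1*(-6)) - q(20) = 2*(8 - 1*(-6))*(2 + (8 - 1*(-6))) - (440 + 20² - 42*20) = 2*(8 + 6)*(2 + (8 + 6)) - (440 + 400 - 840) = 2*14*(2 + 14) - 1*0 = 2*14*16 + 0 = 448 + 0 = 448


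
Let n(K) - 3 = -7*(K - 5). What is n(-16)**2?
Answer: 22500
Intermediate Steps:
n(K) = 38 - 7*K (n(K) = 3 - 7*(K - 5) = 3 - 7*(-5 + K) = 3 + (35 - 7*K) = 38 - 7*K)
n(-16)**2 = (38 - 7*(-16))**2 = (38 + 112)**2 = 150**2 = 22500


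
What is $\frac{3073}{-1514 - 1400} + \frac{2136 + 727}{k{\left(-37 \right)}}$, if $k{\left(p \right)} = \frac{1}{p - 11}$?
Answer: $- \frac{400456609}{2914} \approx -1.3743 \cdot 10^{5}$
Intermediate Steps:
$k{\left(p \right)} = \frac{1}{-11 + p}$
$\frac{3073}{-1514 - 1400} + \frac{2136 + 727}{k{\left(-37 \right)}} = \frac{3073}{-1514 - 1400} + \frac{2136 + 727}{\frac{1}{-11 - 37}} = \frac{3073}{-2914} + \frac{2863}{\frac{1}{-48}} = 3073 \left(- \frac{1}{2914}\right) + \frac{2863}{- \frac{1}{48}} = - \frac{3073}{2914} + 2863 \left(-48\right) = - \frac{3073}{2914} - 137424 = - \frac{400456609}{2914}$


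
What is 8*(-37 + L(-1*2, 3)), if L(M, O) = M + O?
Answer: -288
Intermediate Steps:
8*(-37 + L(-1*2, 3)) = 8*(-37 + (-1*2 + 3)) = 8*(-37 + (-2 + 3)) = 8*(-37 + 1) = 8*(-36) = -288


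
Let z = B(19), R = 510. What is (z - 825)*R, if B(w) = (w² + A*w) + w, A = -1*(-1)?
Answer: -217260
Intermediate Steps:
A = 1
B(w) = w² + 2*w (B(w) = (w² + 1*w) + w = (w² + w) + w = (w + w²) + w = w² + 2*w)
z = 399 (z = 19*(2 + 19) = 19*21 = 399)
(z - 825)*R = (399 - 825)*510 = -426*510 = -217260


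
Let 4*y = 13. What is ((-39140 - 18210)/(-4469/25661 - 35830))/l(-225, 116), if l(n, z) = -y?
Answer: -5886633400/11952695287 ≈ -0.49249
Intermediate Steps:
y = 13/4 (y = (¼)*13 = 13/4 ≈ 3.2500)
l(n, z) = -13/4 (l(n, z) = -1*13/4 = -13/4)
((-39140 - 18210)/(-4469/25661 - 35830))/l(-225, 116) = ((-39140 - 18210)/(-4469/25661 - 35830))/(-13/4) = -57350/(-4469*1/25661 - 35830)*(-4/13) = -57350/(-4469/25661 - 35830)*(-4/13) = -57350/(-919438099/25661)*(-4/13) = -57350*(-25661/919438099)*(-4/13) = (1471658350/919438099)*(-4/13) = -5886633400/11952695287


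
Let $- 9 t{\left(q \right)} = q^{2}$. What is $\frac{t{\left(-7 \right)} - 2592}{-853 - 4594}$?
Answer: $\frac{23377}{49023} \approx 0.47686$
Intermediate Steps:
$t{\left(q \right)} = - \frac{q^{2}}{9}$
$\frac{t{\left(-7 \right)} - 2592}{-853 - 4594} = \frac{- \frac{\left(-7\right)^{2}}{9} - 2592}{-853 - 4594} = \frac{\left(- \frac{1}{9}\right) 49 - 2592}{-5447} = \left(- \frac{49}{9} - 2592\right) \left(- \frac{1}{5447}\right) = \left(- \frac{23377}{9}\right) \left(- \frac{1}{5447}\right) = \frac{23377}{49023}$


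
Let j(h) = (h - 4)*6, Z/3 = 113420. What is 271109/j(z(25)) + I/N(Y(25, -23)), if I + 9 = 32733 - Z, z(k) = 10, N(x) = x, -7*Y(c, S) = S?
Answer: -71263565/828 ≈ -86067.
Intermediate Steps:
Z = 340260 (Z = 3*113420 = 340260)
Y(c, S) = -S/7
I = -307536 (I = -9 + (32733 - 1*340260) = -9 + (32733 - 340260) = -9 - 307527 = -307536)
j(h) = -24 + 6*h (j(h) = (-4 + h)*6 = -24 + 6*h)
271109/j(z(25)) + I/N(Y(25, -23)) = 271109/(-24 + 6*10) - 307536/((-⅐*(-23))) = 271109/(-24 + 60) - 307536/23/7 = 271109/36 - 307536*7/23 = 271109*(1/36) - 2152752/23 = 271109/36 - 2152752/23 = -71263565/828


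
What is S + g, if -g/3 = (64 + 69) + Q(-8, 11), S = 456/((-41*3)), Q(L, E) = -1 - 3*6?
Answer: -14174/41 ≈ -345.71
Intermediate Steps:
Q(L, E) = -19 (Q(L, E) = -1 - 18 = -19)
S = -152/41 (S = 456/(-123) = 456*(-1/123) = -152/41 ≈ -3.7073)
g = -342 (g = -3*((64 + 69) - 19) = -3*(133 - 19) = -3*114 = -342)
S + g = -152/41 - 342 = -14174/41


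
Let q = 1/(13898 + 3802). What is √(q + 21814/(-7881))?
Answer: I*√6649198305063/1549930 ≈ 1.6637*I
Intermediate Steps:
q = 1/17700 ≈ 5.6497e-5
√(q + 21814/(-7881)) = √(1/17700 + 21814/(-7881)) = √(1/17700 + 21814*(-1/7881)) = √(1/17700 - 21814/7881) = √(-42899991/15499300) = I*√6649198305063/1549930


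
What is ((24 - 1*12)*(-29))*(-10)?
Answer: 3480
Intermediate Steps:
((24 - 1*12)*(-29))*(-10) = ((24 - 12)*(-29))*(-10) = (12*(-29))*(-10) = -348*(-10) = 3480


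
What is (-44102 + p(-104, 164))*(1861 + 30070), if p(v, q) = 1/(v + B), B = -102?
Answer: -290093550103/206 ≈ -1.4082e+9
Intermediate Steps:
p(v, q) = 1/(-102 + v) (p(v, q) = 1/(v - 102) = 1/(-102 + v))
(-44102 + p(-104, 164))*(1861 + 30070) = (-44102 + 1/(-102 - 104))*(1861 + 30070) = (-44102 + 1/(-206))*31931 = (-44102 - 1/206)*31931 = -9085013/206*31931 = -290093550103/206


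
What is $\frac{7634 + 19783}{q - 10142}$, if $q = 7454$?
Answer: $- \frac{9139}{896} \approx -10.2$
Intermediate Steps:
$\frac{7634 + 19783}{q - 10142} = \frac{7634 + 19783}{7454 - 10142} = \frac{27417}{-2688} = 27417 \left(- \frac{1}{2688}\right) = - \frac{9139}{896}$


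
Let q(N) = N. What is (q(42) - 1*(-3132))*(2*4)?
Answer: 25392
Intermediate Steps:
(q(42) - 1*(-3132))*(2*4) = (42 - 1*(-3132))*(2*4) = (42 + 3132)*8 = 3174*8 = 25392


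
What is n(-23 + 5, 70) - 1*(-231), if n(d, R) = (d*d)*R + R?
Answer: 22981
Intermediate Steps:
n(d, R) = R + R*d² (n(d, R) = d²*R + R = R*d² + R = R + R*d²)
n(-23 + 5, 70) - 1*(-231) = 70*(1 + (-23 + 5)²) - 1*(-231) = 70*(1 + (-18)²) + 231 = 70*(1 + 324) + 231 = 70*325 + 231 = 22750 + 231 = 22981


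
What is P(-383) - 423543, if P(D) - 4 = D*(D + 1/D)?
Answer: -276849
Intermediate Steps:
P(D) = 4 + D*(D + 1/D)
P(-383) - 423543 = (5 + (-383)²) - 423543 = (5 + 146689) - 423543 = 146694 - 423543 = -276849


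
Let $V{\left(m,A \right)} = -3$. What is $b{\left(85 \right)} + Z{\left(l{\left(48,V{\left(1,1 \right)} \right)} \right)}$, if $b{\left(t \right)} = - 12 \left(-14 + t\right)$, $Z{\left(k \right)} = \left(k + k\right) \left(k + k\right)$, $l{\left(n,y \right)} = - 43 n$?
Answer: $17039532$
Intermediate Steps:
$Z{\left(k \right)} = 4 k^{2}$ ($Z{\left(k \right)} = 2 k 2 k = 4 k^{2}$)
$b{\left(t \right)} = 168 - 12 t$
$b{\left(85 \right)} + Z{\left(l{\left(48,V{\left(1,1 \right)} \right)} \right)} = \left(168 - 1020\right) + 4 \left(\left(-43\right) 48\right)^{2} = \left(168 - 1020\right) + 4 \left(-2064\right)^{2} = -852 + 4 \cdot 4260096 = -852 + 17040384 = 17039532$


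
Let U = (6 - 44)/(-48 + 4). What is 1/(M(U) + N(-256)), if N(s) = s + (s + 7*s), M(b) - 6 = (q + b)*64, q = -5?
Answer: -11/28190 ≈ -0.00039021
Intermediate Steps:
U = 19/22 (U = -38/(-44) = -38*(-1/44) = 19/22 ≈ 0.86364)
M(b) = -314 + 64*b (M(b) = 6 + (-5 + b)*64 = 6 + (-320 + 64*b) = -314 + 64*b)
N(s) = 9*s (N(s) = s + 8*s = 9*s)
1/(M(U) + N(-256)) = 1/((-314 + 64*(19/22)) + 9*(-256)) = 1/((-314 + 608/11) - 2304) = 1/(-2846/11 - 2304) = 1/(-28190/11) = -11/28190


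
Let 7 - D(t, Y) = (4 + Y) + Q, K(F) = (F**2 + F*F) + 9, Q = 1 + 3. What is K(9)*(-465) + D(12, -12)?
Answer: -79504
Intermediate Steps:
Q = 4
K(F) = 9 + 2*F**2 (K(F) = (F**2 + F**2) + 9 = 2*F**2 + 9 = 9 + 2*F**2)
D(t, Y) = -1 - Y (D(t, Y) = 7 - ((4 + Y) + 4) = 7 - (8 + Y) = 7 + (-8 - Y) = -1 - Y)
K(9)*(-465) + D(12, -12) = (9 + 2*9**2)*(-465) + (-1 - 1*(-12)) = (9 + 2*81)*(-465) + (-1 + 12) = (9 + 162)*(-465) + 11 = 171*(-465) + 11 = -79515 + 11 = -79504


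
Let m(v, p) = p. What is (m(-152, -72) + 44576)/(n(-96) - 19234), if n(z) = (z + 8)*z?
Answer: -22252/5393 ≈ -4.1261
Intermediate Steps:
n(z) = z*(8 + z) (n(z) = (8 + z)*z = z*(8 + z))
(m(-152, -72) + 44576)/(n(-96) - 19234) = (-72 + 44576)/(-96*(8 - 96) - 19234) = 44504/(-96*(-88) - 19234) = 44504/(8448 - 19234) = 44504/(-10786) = 44504*(-1/10786) = -22252/5393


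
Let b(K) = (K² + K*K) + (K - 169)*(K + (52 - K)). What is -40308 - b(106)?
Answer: -59504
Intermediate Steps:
b(K) = -8788 + 2*K² + 52*K (b(K) = (K² + K²) + (-169 + K)*52 = 2*K² + (-8788 + 52*K) = -8788 + 2*K² + 52*K)
-40308 - b(106) = -40308 - (-8788 + 2*106² + 52*106) = -40308 - (-8788 + 2*11236 + 5512) = -40308 - (-8788 + 22472 + 5512) = -40308 - 1*19196 = -40308 - 19196 = -59504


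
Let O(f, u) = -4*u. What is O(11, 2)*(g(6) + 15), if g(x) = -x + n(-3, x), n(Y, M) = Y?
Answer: -48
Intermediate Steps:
g(x) = -3 - x (g(x) = -x - 3 = -3 - x)
O(11, 2)*(g(6) + 15) = (-4*2)*((-3 - 1*6) + 15) = -8*((-3 - 6) + 15) = -8*(-9 + 15) = -8*6 = -48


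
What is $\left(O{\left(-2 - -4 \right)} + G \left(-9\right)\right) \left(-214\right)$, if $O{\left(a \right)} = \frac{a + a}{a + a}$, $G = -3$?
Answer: $-5992$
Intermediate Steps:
$O{\left(a \right)} = 1$ ($O{\left(a \right)} = \frac{2 a}{2 a} = 2 a \frac{1}{2 a} = 1$)
$\left(O{\left(-2 - -4 \right)} + G \left(-9\right)\right) \left(-214\right) = \left(1 - -27\right) \left(-214\right) = \left(1 + 27\right) \left(-214\right) = 28 \left(-214\right) = -5992$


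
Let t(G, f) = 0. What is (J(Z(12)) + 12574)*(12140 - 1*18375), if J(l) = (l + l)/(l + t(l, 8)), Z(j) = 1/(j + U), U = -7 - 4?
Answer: -78411360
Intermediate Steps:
U = -11
Z(j) = 1/(-11 + j) (Z(j) = 1/(j - 11) = 1/(-11 + j))
J(l) = 2 (J(l) = (l + l)/(l + 0) = (2*l)/l = 2)
(J(Z(12)) + 12574)*(12140 - 1*18375) = (2 + 12574)*(12140 - 1*18375) = 12576*(12140 - 18375) = 12576*(-6235) = -78411360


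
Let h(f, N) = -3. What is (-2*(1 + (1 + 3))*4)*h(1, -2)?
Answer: 120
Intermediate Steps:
(-2*(1 + (1 + 3))*4)*h(1, -2) = -2*(1 + (1 + 3))*4*(-3) = -2*(1 + 4)*4*(-3) = -10*4*(-3) = -2*20*(-3) = -40*(-3) = 120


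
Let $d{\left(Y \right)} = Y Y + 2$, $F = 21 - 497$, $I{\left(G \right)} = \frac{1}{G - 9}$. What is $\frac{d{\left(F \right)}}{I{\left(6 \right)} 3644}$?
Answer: $- \frac{339867}{1822} \approx -186.54$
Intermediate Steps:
$I{\left(G \right)} = \frac{1}{-9 + G}$
$F = -476$ ($F = 21 - 497 = -476$)
$d{\left(Y \right)} = 2 + Y^{2}$ ($d{\left(Y \right)} = Y^{2} + 2 = 2 + Y^{2}$)
$\frac{d{\left(F \right)}}{I{\left(6 \right)} 3644} = \frac{2 + \left(-476\right)^{2}}{\frac{1}{-9 + 6} \cdot 3644} = \frac{2 + 226576}{\frac{1}{-3} \cdot 3644} = \frac{226578}{\left(- \frac{1}{3}\right) 3644} = \frac{226578}{- \frac{3644}{3}} = 226578 \left(- \frac{3}{3644}\right) = - \frac{339867}{1822}$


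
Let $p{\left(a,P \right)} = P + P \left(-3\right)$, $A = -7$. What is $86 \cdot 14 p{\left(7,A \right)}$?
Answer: $16856$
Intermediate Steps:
$p{\left(a,P \right)} = - 2 P$ ($p{\left(a,P \right)} = P - 3 P = - 2 P$)
$86 \cdot 14 p{\left(7,A \right)} = 86 \cdot 14 \left(\left(-2\right) \left(-7\right)\right) = 1204 \cdot 14 = 16856$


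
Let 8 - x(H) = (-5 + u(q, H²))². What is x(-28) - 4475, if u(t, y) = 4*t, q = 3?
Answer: -4516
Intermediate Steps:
x(H) = -41 (x(H) = 8 - (-5 + 4*3)² = 8 - (-5 + 12)² = 8 - 1*7² = 8 - 1*49 = 8 - 49 = -41)
x(-28) - 4475 = -41 - 4475 = -4516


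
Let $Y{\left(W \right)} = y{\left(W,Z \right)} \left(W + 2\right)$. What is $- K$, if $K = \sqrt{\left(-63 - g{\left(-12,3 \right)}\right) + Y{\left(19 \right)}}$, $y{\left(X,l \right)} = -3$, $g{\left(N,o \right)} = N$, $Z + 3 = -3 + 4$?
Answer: $- i \sqrt{114} \approx - 10.677 i$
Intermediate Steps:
$Z = -2$ ($Z = -3 + \left(-3 + 4\right) = -3 + 1 = -2$)
$Y{\left(W \right)} = -6 - 3 W$ ($Y{\left(W \right)} = - 3 \left(W + 2\right) = - 3 \left(2 + W\right) = -6 - 3 W$)
$K = i \sqrt{114}$ ($K = \sqrt{\left(-63 - -12\right) - 63} = \sqrt{\left(-63 + 12\right) - 63} = \sqrt{-51 - 63} = \sqrt{-114} = i \sqrt{114} \approx 10.677 i$)
$- K = - i \sqrt{114}$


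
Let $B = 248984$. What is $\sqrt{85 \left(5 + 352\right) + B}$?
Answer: $\sqrt{279329} \approx 528.52$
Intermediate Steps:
$\sqrt{85 \left(5 + 352\right) + B} = \sqrt{85 \left(5 + 352\right) + 248984} = \sqrt{85 \cdot 357 + 248984} = \sqrt{30345 + 248984} = \sqrt{279329}$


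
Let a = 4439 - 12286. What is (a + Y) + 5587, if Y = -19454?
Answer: -21714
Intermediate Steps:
a = -7847
(a + Y) + 5587 = (-7847 - 19454) + 5587 = -27301 + 5587 = -21714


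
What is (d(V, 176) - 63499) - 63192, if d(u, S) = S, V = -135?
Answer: -126515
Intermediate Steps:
(d(V, 176) - 63499) - 63192 = (176 - 63499) - 63192 = -63323 - 63192 = -126515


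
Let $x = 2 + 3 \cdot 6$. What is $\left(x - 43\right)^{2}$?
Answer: $529$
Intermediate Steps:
$x = 20$ ($x = 2 + 18 = 20$)
$\left(x - 43\right)^{2} = \left(20 - 43\right)^{2} = \left(-23\right)^{2} = 529$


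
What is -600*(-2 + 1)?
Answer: 600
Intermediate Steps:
-600*(-2 + 1) = -600*(-1) = -150*(-4) = 600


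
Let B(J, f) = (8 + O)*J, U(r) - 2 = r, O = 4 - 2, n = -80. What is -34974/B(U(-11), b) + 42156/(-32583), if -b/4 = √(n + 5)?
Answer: 21032663/54305 ≈ 387.31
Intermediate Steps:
O = 2
U(r) = 2 + r
b = -20*I*√3 (b = -4*√(-80 + 5) = -20*I*√3 ≈ -34.641*I)
B(J, f) = 10*J (B(J, f) = (8 + 2)*J = 10*J)
-34974/B(U(-11), b) + 42156/(-32583) = -34974*1/(10*(2 - 11)) + 42156/(-32583) = -34974/(10*(-9)) + 42156*(-1/32583) = -34974/(-90) - 14052/10861 = -34974*(-1/90) - 14052/10861 = 1943/5 - 14052/10861 = 21032663/54305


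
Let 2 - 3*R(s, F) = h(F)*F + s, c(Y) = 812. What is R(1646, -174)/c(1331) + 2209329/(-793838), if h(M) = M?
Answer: -365728981/23021302 ≈ -15.887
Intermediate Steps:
R(s, F) = ⅔ - s/3 - F²/3 (R(s, F) = ⅔ - (F*F + s)/3 = ⅔ - (F² + s)/3 = ⅔ - (s + F²)/3 = ⅔ + (-s/3 - F²/3) = ⅔ - s/3 - F²/3)
R(1646, -174)/c(1331) + 2209329/(-793838) = (⅔ - ⅓*1646 - ⅓*(-174)²)/812 + 2209329/(-793838) = (⅔ - 1646/3 - ⅓*30276)*(1/812) + 2209329*(-1/793838) = (⅔ - 1646/3 - 10092)*(1/812) - 2209329/793838 = -10640*1/812 - 2209329/793838 = -380/29 - 2209329/793838 = -365728981/23021302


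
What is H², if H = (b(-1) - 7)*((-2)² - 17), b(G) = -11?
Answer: 54756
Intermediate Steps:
H = 234 (H = (-11 - 7)*((-2)² - 17) = -18*(4 - 17) = -18*(-13) = 234)
H² = 234² = 54756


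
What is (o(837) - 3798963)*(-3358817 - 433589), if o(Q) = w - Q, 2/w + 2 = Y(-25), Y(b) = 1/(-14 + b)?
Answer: 1138420656992868/79 ≈ 1.4410e+13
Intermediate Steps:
w = -78/79 (w = 2/(-2 + 1/(-14 - 25)) = 2/(-2 + 1/(-39)) = 2/(-2 - 1/39) = 2/(-79/39) = 2*(-39/79) = -78/79 ≈ -0.98734)
o(Q) = -78/79 - Q
(o(837) - 3798963)*(-3358817 - 433589) = ((-78/79 - 1*837) - 3798963)*(-3358817 - 433589) = ((-78/79 - 837) - 3798963)*(-3792406) = (-66201/79 - 3798963)*(-3792406) = -300184278/79*(-3792406) = 1138420656992868/79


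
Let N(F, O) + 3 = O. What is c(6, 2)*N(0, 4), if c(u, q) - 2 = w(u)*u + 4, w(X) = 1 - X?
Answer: -24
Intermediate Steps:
N(F, O) = -3 + O
c(u, q) = 6 + u*(1 - u) (c(u, q) = 2 + ((1 - u)*u + 4) = 2 + (u*(1 - u) + 4) = 2 + (4 + u*(1 - u)) = 6 + u*(1 - u))
c(6, 2)*N(0, 4) = (6 - 1*6*(-1 + 6))*(-3 + 4) = (6 - 1*6*5)*1 = (6 - 30)*1 = -24*1 = -24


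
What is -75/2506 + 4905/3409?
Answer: 1719465/1220422 ≈ 1.4089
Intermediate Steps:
-75/2506 + 4905/3409 = 1719465/1220422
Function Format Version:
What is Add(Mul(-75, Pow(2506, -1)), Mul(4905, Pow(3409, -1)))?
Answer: Rational(1719465, 1220422) ≈ 1.4089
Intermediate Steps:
Add(Mul(-75, Pow(2506, -1)), Mul(4905, Pow(3409, -1))) = Add(Mul(-75, Rational(1, 2506)), Mul(4905, Rational(1, 3409))) = Add(Rational(-75, 2506), Rational(4905, 3409)) = Rational(1719465, 1220422)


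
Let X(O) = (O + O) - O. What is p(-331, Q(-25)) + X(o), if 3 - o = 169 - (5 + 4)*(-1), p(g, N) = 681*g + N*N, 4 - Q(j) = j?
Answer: -224745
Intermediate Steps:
Q(j) = 4 - j
p(g, N) = N² + 681*g (p(g, N) = 681*g + N² = N² + 681*g)
o = -175 (o = 3 - (169 - (5 + 4)*(-1)) = 3 - (169 - 9*(-1)) = 3 - (169 - 1*(-9)) = 3 - (169 + 9) = 3 - 1*178 = 3 - 178 = -175)
X(O) = O (X(O) = 2*O - O = O)
p(-331, Q(-25)) + X(o) = ((4 - 1*(-25))² + 681*(-331)) - 175 = ((4 + 25)² - 225411) - 175 = (29² - 225411) - 175 = (841 - 225411) - 175 = -224570 - 175 = -224745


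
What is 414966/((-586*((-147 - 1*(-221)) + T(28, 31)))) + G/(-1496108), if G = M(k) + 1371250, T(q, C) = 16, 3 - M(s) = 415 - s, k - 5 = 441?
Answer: -28881477937/3287697330 ≈ -8.7847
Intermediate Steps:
k = 446 (k = 5 + 441 = 446)
M(s) = -412 + s (M(s) = 3 - (415 - s) = 3 + (-415 + s) = -412 + s)
G = 1371284 (G = (-412 + 446) + 1371250 = 34 + 1371250 = 1371284)
414966/((-586*((-147 - 1*(-221)) + T(28, 31)))) + G/(-1496108) = 414966/((-586*((-147 - 1*(-221)) + 16))) + 1371284/(-1496108) = 414966/((-586*((-147 + 221) + 16))) + 1371284*(-1/1496108) = 414966/((-586*(74 + 16))) - 342821/374027 = 414966/((-586*90)) - 342821/374027 = 414966/(-52740) - 342821/374027 = 414966*(-1/52740) - 342821/374027 = -69161/8790 - 342821/374027 = -28881477937/3287697330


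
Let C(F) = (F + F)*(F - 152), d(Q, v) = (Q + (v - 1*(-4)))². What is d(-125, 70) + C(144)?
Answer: 297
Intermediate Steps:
d(Q, v) = (4 + Q + v)² (d(Q, v) = (Q + (v + 4))² = (Q + (4 + v))² = (4 + Q + v)²)
C(F) = 2*F*(-152 + F) (C(F) = (2*F)*(-152 + F) = 2*F*(-152 + F))
d(-125, 70) + C(144) = (4 - 125 + 70)² + 2*144*(-152 + 144) = (-51)² + 2*144*(-8) = 2601 - 2304 = 297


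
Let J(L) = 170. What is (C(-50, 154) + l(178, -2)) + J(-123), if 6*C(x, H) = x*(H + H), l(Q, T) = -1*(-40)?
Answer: -7070/3 ≈ -2356.7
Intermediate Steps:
l(Q, T) = 40
C(x, H) = H*x/3 (C(x, H) = (x*(H + H))/6 = (x*(2*H))/6 = (2*H*x)/6 = H*x/3)
(C(-50, 154) + l(178, -2)) + J(-123) = ((⅓)*154*(-50) + 40) + 170 = (-7700/3 + 40) + 170 = -7580/3 + 170 = -7070/3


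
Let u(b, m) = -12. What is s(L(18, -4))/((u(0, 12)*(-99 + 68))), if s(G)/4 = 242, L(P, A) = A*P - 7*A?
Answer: 242/93 ≈ 2.6021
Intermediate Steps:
L(P, A) = -7*A + A*P
s(G) = 968 (s(G) = 4*242 = 968)
s(L(18, -4))/((u(0, 12)*(-99 + 68))) = 968/((-12*(-99 + 68))) = 968/((-12*(-31))) = 968/372 = 968*(1/372) = 242/93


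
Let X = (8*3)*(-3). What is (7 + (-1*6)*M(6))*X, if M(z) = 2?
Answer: 360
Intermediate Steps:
X = -72 (X = 24*(-3) = -72)
(7 + (-1*6)*M(6))*X = (7 - 1*6*2)*(-72) = (7 - 6*2)*(-72) = (7 - 12)*(-72) = -5*(-72) = 360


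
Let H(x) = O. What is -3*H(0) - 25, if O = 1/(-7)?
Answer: -172/7 ≈ -24.571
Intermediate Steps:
O = -⅐ ≈ -0.14286
H(x) = -⅐
-3*H(0) - 25 = -3*(-⅐) - 25 = 3/7 - 25 = -172/7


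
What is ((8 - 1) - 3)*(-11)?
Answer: -44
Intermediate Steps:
((8 - 1) - 3)*(-11) = (7 - 3)*(-11) = 4*(-11) = -44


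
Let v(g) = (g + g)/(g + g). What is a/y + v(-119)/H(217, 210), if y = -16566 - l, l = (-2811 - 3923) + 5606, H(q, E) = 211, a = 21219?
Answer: -1487257/1085806 ≈ -1.3697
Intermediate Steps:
l = -1128 (l = -6734 + 5606 = -1128)
v(g) = 1 (v(g) = (2*g)/((2*g)) = (2*g)*(1/(2*g)) = 1)
y = -15438 (y = -16566 - 1*(-1128) = -16566 + 1128 = -15438)
a/y + v(-119)/H(217, 210) = 21219/(-15438) + 1/211 = 21219*(-1/15438) + 1*(1/211) = -7073/5146 + 1/211 = -1487257/1085806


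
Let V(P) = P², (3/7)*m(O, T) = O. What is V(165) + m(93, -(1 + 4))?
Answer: 27442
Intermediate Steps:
m(O, T) = 7*O/3
V(165) + m(93, -(1 + 4)) = 165² + (7/3)*93 = 27225 + 217 = 27442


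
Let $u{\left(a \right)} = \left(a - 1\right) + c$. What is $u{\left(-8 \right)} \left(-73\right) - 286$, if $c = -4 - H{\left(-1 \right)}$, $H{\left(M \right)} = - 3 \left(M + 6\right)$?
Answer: $-432$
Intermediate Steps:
$H{\left(M \right)} = -18 - 3 M$ ($H{\left(M \right)} = - 3 \left(6 + M\right) = -18 - 3 M$)
$c = 11$ ($c = -4 - \left(-18 - -3\right) = -4 - \left(-18 + 3\right) = -4 - -15 = -4 + 15 = 11$)
$u{\left(a \right)} = 10 + a$ ($u{\left(a \right)} = \left(a - 1\right) + 11 = \left(-1 + a\right) + 11 = 10 + a$)
$u{\left(-8 \right)} \left(-73\right) - 286 = \left(10 - 8\right) \left(-73\right) - 286 = 2 \left(-73\right) - 286 = -146 - 286 = -432$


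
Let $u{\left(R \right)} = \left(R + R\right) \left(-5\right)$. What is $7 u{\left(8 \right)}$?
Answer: $-560$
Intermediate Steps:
$u{\left(R \right)} = - 10 R$ ($u{\left(R \right)} = 2 R \left(-5\right) = - 10 R$)
$7 u{\left(8 \right)} = 7 \left(\left(-10\right) 8\right) = 7 \left(-80\right) = -560$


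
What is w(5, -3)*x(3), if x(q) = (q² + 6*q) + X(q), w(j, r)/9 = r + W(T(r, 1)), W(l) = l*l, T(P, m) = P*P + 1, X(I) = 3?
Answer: 26190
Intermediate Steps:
T(P, m) = 1 + P² (T(P, m) = P² + 1 = 1 + P²)
W(l) = l²
w(j, r) = 9*r + 9*(1 + r²)² (w(j, r) = 9*(r + (1 + r²)²) = 9*r + 9*(1 + r²)²)
x(q) = 3 + q² + 6*q (x(q) = (q² + 6*q) + 3 = 3 + q² + 6*q)
w(5, -3)*x(3) = (9*(-3) + 9*(1 + (-3)²)²)*(3 + 3² + 6*3) = (-27 + 9*(1 + 9)²)*(3 + 9 + 18) = (-27 + 9*10²)*30 = (-27 + 9*100)*30 = (-27 + 900)*30 = 873*30 = 26190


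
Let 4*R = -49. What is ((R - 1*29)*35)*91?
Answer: -525525/4 ≈ -1.3138e+5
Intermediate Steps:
R = -49/4 (R = (¼)*(-49) = -49/4 ≈ -12.250)
((R - 1*29)*35)*91 = ((-49/4 - 1*29)*35)*91 = ((-49/4 - 29)*35)*91 = -165/4*35*91 = -5775/4*91 = -525525/4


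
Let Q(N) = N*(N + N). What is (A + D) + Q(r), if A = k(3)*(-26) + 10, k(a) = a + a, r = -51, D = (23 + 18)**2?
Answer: 6737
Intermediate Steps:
D = 1681 (D = 41**2 = 1681)
k(a) = 2*a
Q(N) = 2*N**2 (Q(N) = N*(2*N) = 2*N**2)
A = -146 (A = (2*3)*(-26) + 10 = 6*(-26) + 10 = -156 + 10 = -146)
(A + D) + Q(r) = (-146 + 1681) + 2*(-51)**2 = 1535 + 2*2601 = 1535 + 5202 = 6737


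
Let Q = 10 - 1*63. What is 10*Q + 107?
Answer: -423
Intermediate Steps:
Q = -53 (Q = 10 - 63 = -53)
10*Q + 107 = 10*(-53) + 107 = -530 + 107 = -423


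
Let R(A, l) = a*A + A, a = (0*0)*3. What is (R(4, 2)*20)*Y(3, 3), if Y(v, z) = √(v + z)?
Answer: 80*√6 ≈ 195.96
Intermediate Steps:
a = 0 (a = 0*3 = 0)
R(A, l) = A (R(A, l) = 0*A + A = 0 + A = A)
(R(4, 2)*20)*Y(3, 3) = (4*20)*√(3 + 3) = 80*√6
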